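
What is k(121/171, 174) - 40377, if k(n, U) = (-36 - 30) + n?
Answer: -6915632/171 ≈ -40442.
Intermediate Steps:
k(n, U) = -66 + n
k(121/171, 174) - 40377 = (-66 + 121/171) - 40377 = -11165/171 - 40377 = -6915632/171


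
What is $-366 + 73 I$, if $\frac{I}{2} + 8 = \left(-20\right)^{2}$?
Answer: $56866$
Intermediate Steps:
$I = 784$ ($I = -16 + 2 \left(-20\right)^{2} = -16 + 2 \cdot 400 = -16 + 800 = 784$)
$-366 + 73 I = -366 + 73 \cdot 784 = -366 + 57232 = 56866$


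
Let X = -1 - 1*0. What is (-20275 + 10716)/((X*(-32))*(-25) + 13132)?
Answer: -9559/12332 ≈ -0.77514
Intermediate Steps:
X = -1 (X = -1 + 0 = -1)
(-20275 + 10716)/((X*(-32))*(-25) + 13132) = (-20275 + 10716)/(-1*(-32)*(-25) + 13132) = -9559/(32*(-25) + 13132) = -9559/(-800 + 13132) = -9559/12332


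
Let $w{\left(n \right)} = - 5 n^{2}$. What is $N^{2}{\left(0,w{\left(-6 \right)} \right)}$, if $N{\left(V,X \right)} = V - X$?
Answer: $32400$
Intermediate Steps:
$N^{2}{\left(0,w{\left(-6 \right)} \right)} = \left(0 - - 5 \left(-6\right)^{2}\right)^{2} = \left(0 - \left(-5\right) 36\right)^{2} = \left(0 - -180\right)^{2} = \left(0 + 180\right)^{2} = 180^{2} = 32400$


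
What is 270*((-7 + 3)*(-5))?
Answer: 5400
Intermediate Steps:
270*((-7 + 3)*(-5)) = 270*(-4*(-5)) = 270*20 = 5400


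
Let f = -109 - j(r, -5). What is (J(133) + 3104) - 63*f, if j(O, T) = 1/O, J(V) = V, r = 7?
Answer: 10113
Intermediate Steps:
f = -764/7 (f = -109 - 1/7 = -764/7 ≈ -109.14)
(J(133) + 3104) - 63*f = (133 + 3104) - 63*(-764/7) = 3237 + 6876 = 10113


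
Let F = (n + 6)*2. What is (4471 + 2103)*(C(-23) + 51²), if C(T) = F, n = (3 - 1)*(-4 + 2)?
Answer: 17125270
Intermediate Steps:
n = -4 (n = 2*(-2) = -4)
F = 4 (F = (-4 + 6)*2 = 2*2 = 4)
C(T) = 4
(4471 + 2103)*(C(-23) + 51²) = (4471 + 2103)*(4 + 51²) = 6574*(4 + 2601) = 6574*2605 = 17125270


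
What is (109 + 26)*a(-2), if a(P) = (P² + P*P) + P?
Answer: 810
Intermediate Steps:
a(P) = P + 2*P² (a(P) = (P² + P²) + P = 2*P² + P = P + 2*P²)
(109 + 26)*a(-2) = (109 + 26)*(-2*(1 + 2*(-2))) = 135*(-2*(1 - 4)) = 135*(-2*(-3)) = 135*6 = 810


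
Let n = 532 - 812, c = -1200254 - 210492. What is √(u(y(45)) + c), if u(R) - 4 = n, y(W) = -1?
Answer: I*√1411022 ≈ 1187.9*I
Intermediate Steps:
c = -1410746
n = -280
u(R) = -276 (u(R) = 4 - 280 = -276)
√(u(y(45)) + c) = √(-276 - 1410746) = √(-1411022) = I*√1411022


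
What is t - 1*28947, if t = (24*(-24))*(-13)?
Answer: -21459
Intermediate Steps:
t = 7488 (t = -576*(-13) = 7488)
t - 1*28947 = 7488 - 1*28947 = 7488 - 28947 = -21459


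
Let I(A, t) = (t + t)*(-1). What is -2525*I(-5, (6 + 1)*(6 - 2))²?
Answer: -7918400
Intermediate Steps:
I(A, t) = -2*t (I(A, t) = (2*t)*(-1) = -2*t)
-2525*I(-5, (6 + 1)*(6 - 2))² = -2525*4*(6 + 1)²*(6 - 2)² = -2525*(-14*4)² = -2525*(-2*28)² = -2525*(-56)² = -2525*3136 = -7918400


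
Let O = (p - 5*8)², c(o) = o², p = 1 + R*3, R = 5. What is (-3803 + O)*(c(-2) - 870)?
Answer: 2794582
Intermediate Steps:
p = 16 (p = 1 + 5*3 = 1 + 15 = 16)
O = 576 (O = (16 - 5*8)² = (16 - 40)² = (-24)² = 576)
(-3803 + O)*(c(-2) - 870) = (-3803 + 576)*((-2)² - 870) = -3227*(4 - 870) = -3227*(-866) = 2794582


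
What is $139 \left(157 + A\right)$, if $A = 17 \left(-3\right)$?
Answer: $14734$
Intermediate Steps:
$A = -51$
$139 \left(157 + A\right) = 139 \left(157 - 51\right) = 139 \cdot 106 = 14734$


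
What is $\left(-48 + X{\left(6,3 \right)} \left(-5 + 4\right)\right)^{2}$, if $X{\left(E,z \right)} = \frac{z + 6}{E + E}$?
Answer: $\frac{38025}{16} \approx 2376.6$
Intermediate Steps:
$X{\left(E,z \right)} = \frac{6 + z}{2 E}$
$\left(-48 + X{\left(6,3 \right)} \left(-5 + 4\right)\right)^{2} = \left(-48 + \frac{6 + 3}{2 \cdot 6} \left(-5 + 4\right)\right)^{2} = \left(-48 + \frac{1}{2} \cdot \frac{1}{6} \cdot 9 \left(-1\right)\right)^{2} = \left(-48 + \frac{3}{4} \left(-1\right)\right)^{2} = \left(-48 - \frac{3}{4}\right)^{2} = \left(- \frac{195}{4}\right)^{2} = \frac{38025}{16}$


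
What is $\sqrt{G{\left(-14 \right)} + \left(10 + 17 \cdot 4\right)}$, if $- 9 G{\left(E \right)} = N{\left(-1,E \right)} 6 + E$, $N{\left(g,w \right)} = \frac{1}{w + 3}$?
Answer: $\frac{\sqrt{86702}}{33} \approx 8.9228$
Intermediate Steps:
$N{\left(g,w \right)} = \frac{1}{3 + w}$
$G{\left(E \right)} = - \frac{2}{3 \left(3 + E\right)} - \frac{E}{9}$ ($G{\left(E \right)} = - \frac{\frac{1}{3 + E} 6 + E}{9} = - \frac{\frac{6}{3 + E} + E}{9} = - \frac{E + \frac{6}{3 + E}}{9} = - \frac{2}{3 \left(3 + E\right)} - \frac{E}{9}$)
$\sqrt{G{\left(-14 \right)} + \left(10 + 17 \cdot 4\right)} = \sqrt{\frac{-6 - - 14 \left(3 - 14\right)}{9 \left(3 - 14\right)} + \left(10 + 17 \cdot 4\right)} = \sqrt{\frac{-6 - \left(-14\right) \left(-11\right)}{9 \left(-11\right)} + \left(10 + 68\right)} = \sqrt{\frac{1}{9} \left(- \frac{1}{11}\right) \left(-6 - 154\right) + 78} = \sqrt{\frac{1}{9} \left(- \frac{1}{11}\right) \left(-160\right) + 78} = \sqrt{\frac{160}{99} + 78} = \sqrt{\frac{7882}{99}} = \frac{\sqrt{86702}}{33}$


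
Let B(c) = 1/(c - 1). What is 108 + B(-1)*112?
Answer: 52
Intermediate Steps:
B(c) = 1/(-1 + c)
108 + B(-1)*112 = 108 + 112/(-1 - 1) = 108 + 112/(-2) = 108 - ½*112 = 108 - 56 = 52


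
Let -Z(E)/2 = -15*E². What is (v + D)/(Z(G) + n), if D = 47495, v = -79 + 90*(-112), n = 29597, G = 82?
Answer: 37336/231317 ≈ 0.16141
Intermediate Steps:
Z(E) = 30*E² (Z(E) = -(-30)*E² = 30*E²)
v = -10159 (v = -79 - 10080 = -10159)
(v + D)/(Z(G) + n) = (-10159 + 47495)/(30*82² + 29597) = 37336/(30*6724 + 29597) = 37336/(201720 + 29597) = 37336/231317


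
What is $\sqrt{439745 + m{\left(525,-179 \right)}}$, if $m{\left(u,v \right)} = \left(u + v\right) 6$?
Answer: $\sqrt{441821} \approx 664.7$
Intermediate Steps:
$m{\left(u,v \right)} = 6 u + 6 v$
$\sqrt{439745 + m{\left(525,-179 \right)}} = \sqrt{439745 + \left(6 \cdot 525 + 6 \left(-179\right)\right)} = \sqrt{439745 + \left(3150 - 1074\right)} = \sqrt{439745 + 2076} = \sqrt{441821}$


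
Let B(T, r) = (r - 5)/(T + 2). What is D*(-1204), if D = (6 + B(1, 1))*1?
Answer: -16856/3 ≈ -5618.7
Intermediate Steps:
B(T, r) = (-5 + r)/(2 + T)
D = 14/3 (D = (6 + (-5 + 1)/(2 + 1))*1 = (6 - 4/3)*1 = (14/3)*1 = 14/3 ≈ 4.6667)
D*(-1204) = (14/3)*(-1204) = -16856/3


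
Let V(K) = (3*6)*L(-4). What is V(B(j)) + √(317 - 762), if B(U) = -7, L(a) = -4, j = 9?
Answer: -72 + I*√445 ≈ -72.0 + 21.095*I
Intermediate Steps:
V(K) = -72 (V(K) = (3*6)*(-4) = 18*(-4) = -72)
V(B(j)) + √(317 - 762) = -72 + √(317 - 762) = -72 + √(-445) = -72 + I*√445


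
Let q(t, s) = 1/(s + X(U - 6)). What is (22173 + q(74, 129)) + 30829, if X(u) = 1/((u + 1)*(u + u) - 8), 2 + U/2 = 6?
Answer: 27402038/517 ≈ 53002.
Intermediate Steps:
U = 8 (U = -4 + 2*6 = -4 + 12 = 8)
X(u) = 1/(-8 + 2*u*(1 + u)) (X(u) = 1/((1 + u)*(2*u) - 8) = 1/(2*u*(1 + u) - 8) = 1/(-8 + 2*u*(1 + u)))
q(t, s) = 1/(¼ + s) (q(t, s) = 1/(s + 1/(2*(-4 + (8 - 6) + (8 - 6)²))) = 1/(s + 1/(2*(-4 + 2 + 2²))) = 1/(s + 1/(2*(-4 + 2 + 4))) = 1/(s + (½)/2) = 1/(s + (½)*(½)) = 1/(s + ¼) = 1/(¼ + s))
(22173 + q(74, 129)) + 30829 = (22173 + 4/(1 + 4*129)) + 30829 = (22173 + 4/(1 + 516)) + 30829 = (22173 + 4/517) + 30829 = 11463445/517 + 30829 = 27402038/517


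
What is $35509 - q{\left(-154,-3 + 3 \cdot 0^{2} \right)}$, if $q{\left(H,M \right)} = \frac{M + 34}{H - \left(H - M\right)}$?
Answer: $\frac{106558}{3} \approx 35519.0$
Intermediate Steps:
$q{\left(H,M \right)} = \frac{34 + M}{M}$
$35509 - q{\left(-154,-3 + 3 \cdot 0^{2} \right)} = 35509 - \frac{34 - \left(3 - 3 \cdot 0^{2}\right)}{-3 + 3 \cdot 0^{2}} = 35509 - \frac{34 + \left(-3 + 3 \cdot 0\right)}{-3 + 3 \cdot 0} = 35509 - \frac{34 + \left(-3 + 0\right)}{-3 + 0} = 35509 - \frac{34 - 3}{-3} = 35509 - \left(- \frac{1}{3}\right) 31 = 35509 - - \frac{31}{3} = 35509 + \frac{31}{3} = \frac{106558}{3}$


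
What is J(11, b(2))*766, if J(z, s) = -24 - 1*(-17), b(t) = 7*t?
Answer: -5362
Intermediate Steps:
J(z, s) = -7 (J(z, s) = -24 + 17 = -7)
J(11, b(2))*766 = -7*766 = -5362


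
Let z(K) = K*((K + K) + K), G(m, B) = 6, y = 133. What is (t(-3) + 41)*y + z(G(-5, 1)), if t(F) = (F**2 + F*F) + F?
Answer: 7556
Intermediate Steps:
t(F) = F + 2*F**2 (t(F) = (F**2 + F**2) + F = 2*F**2 + F = F + 2*F**2)
z(K) = 3*K**2 (z(K) = K*(2*K + K) = K*(3*K) = 3*K**2)
(t(-3) + 41)*y + z(G(-5, 1)) = (-3*(1 + 2*(-3)) + 41)*133 + 3*6**2 = (-3*(1 - 6) + 41)*133 + 3*36 = (-3*(-5) + 41)*133 + 108 = (15 + 41)*133 + 108 = 56*133 + 108 = 7448 + 108 = 7556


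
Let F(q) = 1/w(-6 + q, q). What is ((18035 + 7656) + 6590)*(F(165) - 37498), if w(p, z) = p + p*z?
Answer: -31949222693291/26394 ≈ -1.2105e+9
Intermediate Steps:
F(q) = 1/((1 + q)*(-6 + q)) (F(q) = 1/((-6 + q)*(1 + q)) = 1/((1 + q)*(-6 + q)))
((18035 + 7656) + 6590)*(F(165) - 37498) = ((18035 + 7656) + 6590)*(1/((1 + 165)*(-6 + 165)) - 37498) = (25691 + 6590)*(1/(166*159) - 37498) = 32281*((1/166)*(1/159) - 37498) = 32281*(1/26394 - 37498) = 32281*(-989722211/26394) = -31949222693291/26394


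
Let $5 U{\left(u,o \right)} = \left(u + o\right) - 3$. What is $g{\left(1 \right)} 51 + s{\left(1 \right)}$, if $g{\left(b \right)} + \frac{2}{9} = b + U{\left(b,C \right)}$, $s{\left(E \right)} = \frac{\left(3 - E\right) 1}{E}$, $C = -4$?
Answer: $- \frac{293}{15} \approx -19.533$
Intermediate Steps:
$U{\left(u,o \right)} = - \frac{3}{5} + \frac{o}{5} + \frac{u}{5}$ ($U{\left(u,o \right)} = \frac{\left(u + o\right) - 3}{5} = \frac{\left(o + u\right) - 3}{5} = \frac{-3 + o + u}{5} = - \frac{3}{5} + \frac{o}{5} + \frac{u}{5}$)
$s{\left(E \right)} = \frac{3 - E}{E}$
$g{\left(b \right)} = - \frac{73}{45} + \frac{6 b}{5}$ ($g{\left(b \right)} = - \frac{2}{9} + \left(b + \left(- \frac{3}{5} + \frac{1}{5} \left(-4\right) + \frac{b}{5}\right)\right) = - \frac{2}{9} + \left(b - \left(\frac{7}{5} - \frac{b}{5}\right)\right) = - \frac{2}{9} + \left(b + \left(- \frac{7}{5} + \frac{b}{5}\right)\right) = - \frac{2}{9} + \left(- \frac{7}{5} + \frac{6 b}{5}\right) = - \frac{73}{45} + \frac{6 b}{5}$)
$g{\left(1 \right)} 51 + s{\left(1 \right)} = \left(- \frac{73}{45} + \frac{6}{5} \cdot 1\right) 51 + \frac{3 - 1}{1} = \left(- \frac{73}{45} + \frac{6}{5}\right) 51 + 1 \left(3 - 1\right) = \left(- \frac{19}{45}\right) 51 + 1 \cdot 2 = - \frac{323}{15} + 2 = - \frac{293}{15}$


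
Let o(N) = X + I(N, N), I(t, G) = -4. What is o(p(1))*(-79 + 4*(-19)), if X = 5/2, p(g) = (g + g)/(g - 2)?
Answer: 465/2 ≈ 232.50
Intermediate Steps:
p(g) = 2*g/(-2 + g) (p(g) = (2*g)/(-2 + g) = 2*g/(-2 + g))
X = 5/2 (X = 5*(½) = 5/2 ≈ 2.5000)
o(N) = -3/2 (o(N) = 5/2 - 4 = -3/2)
o(p(1))*(-79 + 4*(-19)) = -3*(-79 + 4*(-19))/2 = -3*(-79 - 76)/2 = -3/2*(-155) = 465/2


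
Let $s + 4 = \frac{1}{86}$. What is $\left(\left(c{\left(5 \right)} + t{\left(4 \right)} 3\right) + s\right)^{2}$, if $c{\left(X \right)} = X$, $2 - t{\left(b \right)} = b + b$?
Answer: $\frac{2134521}{7396} \approx 288.6$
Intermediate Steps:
$t{\left(b \right)} = 2 - 2 b$ ($t{\left(b \right)} = 2 - \left(b + b\right) = 2 - 2 b$)
$s = - \frac{343}{86}$ ($s = -4 + \frac{1}{86} = - \frac{343}{86} \approx -3.9884$)
$\left(\left(c{\left(5 \right)} + t{\left(4 \right)} 3\right) + s\right)^{2} = \left(\left(5 + \left(2 - 8\right) 3\right) - \frac{343}{86}\right)^{2} = \left(\left(5 - 18\right) - \frac{343}{86}\right)^{2} = \left(-13 - \frac{343}{86}\right)^{2} = \left(- \frac{1461}{86}\right)^{2} = \frac{2134521}{7396}$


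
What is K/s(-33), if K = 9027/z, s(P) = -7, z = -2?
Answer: 9027/14 ≈ 644.79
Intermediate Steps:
K = -9027/2 (K = 9027/(-2) = 9027*(-½) = -9027/2 ≈ -4513.5)
K/s(-33) = -9027/2/(-7) = -9027/2*(-⅐) = 9027/14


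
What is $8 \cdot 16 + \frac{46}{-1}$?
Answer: $82$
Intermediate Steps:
$8 \cdot 16 + \frac{46}{-1} = 128 + 46 \left(-1\right) = 128 - 46 = 82$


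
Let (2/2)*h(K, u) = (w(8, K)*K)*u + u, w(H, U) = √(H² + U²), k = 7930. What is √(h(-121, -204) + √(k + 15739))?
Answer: √(-204 + √23669 + 24684*√14705) ≈ 1730.1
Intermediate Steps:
h(K, u) = u + K*u*√(64 + K²) (h(K, u) = (√(8² + K²)*K)*u + u = (√(64 + K²)*K)*u + u = (K*√(64 + K²))*u + u = K*u*√(64 + K²) + u = u + K*u*√(64 + K²))
√(h(-121, -204) + √(k + 15739)) = √(-204*(1 - 121*√(64 + (-121)²)) + √(7930 + 15739)) = √(-204*(1 - 121*√(64 + 14641)) + √23669) = √(-204*(1 - 121*√14705) + √23669) = √((-204 + 24684*√14705) + √23669) = √(-204 + √23669 + 24684*√14705)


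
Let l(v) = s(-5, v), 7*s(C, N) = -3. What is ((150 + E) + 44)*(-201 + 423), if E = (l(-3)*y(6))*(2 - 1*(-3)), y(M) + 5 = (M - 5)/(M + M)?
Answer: 635697/14 ≈ 45407.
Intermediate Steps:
s(C, N) = -3/7 (s(C, N) = (⅐)*(-3) = -3/7)
y(M) = -5 + (-5 + M)/(2*M) (y(M) = -5 + (M - 5)/(M + M) = -5 + (-5 + M)/((2*M)) = -5 + (-5 + M)*(1/(2*M)) = -5 + (-5 + M)/(2*M))
l(v) = -3/7
E = 295/28 (E = (-3*(-5 - 9*6)/(14*6))*(2 - 1*(-3)) = (-3*(-5 - 54)/(14*6))*(2 + 3) = -3*(-59)/(14*6)*5 = -3/7*(-59/12)*5 = (59/28)*5 = 295/28 ≈ 10.536)
((150 + E) + 44)*(-201 + 423) = ((150 + 295/28) + 44)*(-201 + 423) = (4495/28 + 44)*222 = (5727/28)*222 = 635697/14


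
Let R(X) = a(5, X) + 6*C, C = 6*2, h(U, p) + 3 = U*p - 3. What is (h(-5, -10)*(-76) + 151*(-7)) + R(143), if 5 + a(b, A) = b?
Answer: -4329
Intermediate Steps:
a(b, A) = -5 + b
h(U, p) = -6 + U*p (h(U, p) = -3 + (U*p - 3) = -3 + (-3 + U*p) = -6 + U*p)
C = 12
R(X) = 72 (R(X) = (-5 + 5) + 6*12 = 0 + 72 = 72)
(h(-5, -10)*(-76) + 151*(-7)) + R(143) = ((-6 - 5*(-10))*(-76) + 151*(-7)) + 72 = ((-6 + 50)*(-76) - 1057) + 72 = (44*(-76) - 1057) + 72 = (-3344 - 1057) + 72 = -4401 + 72 = -4329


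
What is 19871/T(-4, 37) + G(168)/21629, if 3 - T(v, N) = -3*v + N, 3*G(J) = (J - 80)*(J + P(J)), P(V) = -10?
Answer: -1288729993/2984802 ≈ -431.76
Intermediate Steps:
G(J) = (-80 + J)*(-10 + J)/3 (G(J) = ((J - 80)*(J - 10))/3 = ((-80 + J)*(-10 + J))/3 = (-80 + J)*(-10 + J)/3)
T(v, N) = 3 - N + 3*v (T(v, N) = 3 - (-3*v + N) = 3 - (N - 3*v) = 3 + (-N + 3*v) = 3 - N + 3*v)
19871/T(-4, 37) + G(168)/21629 = 19871/(3 - 1*37 + 3*(-4)) + (800/3 - 30*168 + (1/3)*168**2)/21629 = 19871/(3 - 37 - 12) + (800/3 - 5040 + (1/3)*28224)*(1/21629) = 19871/(-46) + (800/3 - 5040 + 9408)*(1/21629) = 19871*(-1/46) + (13904/3)*(1/21629) = -19871/46 + 13904/64887 = -1288729993/2984802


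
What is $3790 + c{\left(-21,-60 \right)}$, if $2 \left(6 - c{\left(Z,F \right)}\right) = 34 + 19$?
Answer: $\frac{7539}{2} \approx 3769.5$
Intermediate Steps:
$c{\left(Z,F \right)} = - \frac{41}{2}$ ($c{\left(Z,F \right)} = 6 - \frac{34 + 19}{2} = 6 - \frac{53}{2} = - \frac{41}{2}$)
$3790 + c{\left(-21,-60 \right)} = 3790 - \frac{41}{2} = \frac{7539}{2}$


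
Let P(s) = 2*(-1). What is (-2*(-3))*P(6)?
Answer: -12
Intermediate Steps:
P(s) = -2
(-2*(-3))*P(6) = -2*(-3)*(-2) = 6*(-2) = -12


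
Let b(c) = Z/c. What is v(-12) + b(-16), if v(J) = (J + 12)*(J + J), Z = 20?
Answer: -5/4 ≈ -1.2500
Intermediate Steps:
b(c) = 20/c
v(J) = 2*J*(12 + J) (v(J) = (12 + J)*(2*J) = 2*J*(12 + J))
v(-12) + b(-16) = 2*(-12)*(12 - 12) + 20/(-16) = 2*(-12)*0 + 20*(-1/16) = 0 - 5/4 = -5/4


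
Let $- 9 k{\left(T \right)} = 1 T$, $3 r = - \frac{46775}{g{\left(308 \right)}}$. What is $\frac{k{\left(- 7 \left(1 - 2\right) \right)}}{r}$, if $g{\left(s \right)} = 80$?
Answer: $\frac{112}{28065} \approx 0.0039907$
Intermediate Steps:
$r = - \frac{9355}{48}$ ($r = \frac{\left(-46775\right) \frac{1}{80}}{3} = \frac{1}{3} \left(- \frac{9355}{16}\right) = - \frac{9355}{48} \approx -194.9$)
$k{\left(T \right)} = - \frac{T}{9}$ ($k{\left(T \right)} = - \frac{1 T}{9} = - \frac{T}{9}$)
$\frac{k{\left(- 7 \left(1 - 2\right) \right)}}{r} = \frac{\left(- \frac{1}{9}\right) \left(- 7 \left(1 - 2\right)\right)}{- \frac{9355}{48}} = - \frac{\left(-7\right) \left(-1\right)}{9} \left(- \frac{48}{9355}\right) = \left(- \frac{1}{9}\right) 7 \left(- \frac{48}{9355}\right) = \left(- \frac{7}{9}\right) \left(- \frac{48}{9355}\right) = \frac{112}{28065}$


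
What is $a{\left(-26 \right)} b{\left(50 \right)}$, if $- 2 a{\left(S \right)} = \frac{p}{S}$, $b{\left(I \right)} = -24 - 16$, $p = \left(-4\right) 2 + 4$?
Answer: $\frac{40}{13} \approx 3.0769$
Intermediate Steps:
$p = -4$ ($p = -8 + 4 = -4$)
$b{\left(I \right)} = -40$ ($b{\left(I \right)} = -24 - 16 = -40$)
$a{\left(S \right)} = \frac{2}{S}$ ($a{\left(S \right)} = - \frac{\left(-4\right) \frac{1}{S}}{2} = \frac{2}{S}$)
$a{\left(-26 \right)} b{\left(50 \right)} = \frac{2}{-26} \left(-40\right) = 2 \left(- \frac{1}{26}\right) \left(-40\right) = \left(- \frac{1}{13}\right) \left(-40\right) = \frac{40}{13}$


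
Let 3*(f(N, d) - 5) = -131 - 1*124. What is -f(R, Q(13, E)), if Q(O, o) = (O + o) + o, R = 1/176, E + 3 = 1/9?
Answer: 80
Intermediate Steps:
E = -26/9 (E = -3 + 1/9 = -3 + ⅑ = -26/9 ≈ -2.8889)
R = 1/176 ≈ 0.0056818
Q(O, o) = O + 2*o
f(N, d) = -80 (f(N, d) = 5 + (-131 - 1*124)/3 = 5 + (-131 - 124)/3 = 5 + (⅓)*(-255) = 5 - 85 = -80)
-f(R, Q(13, E)) = -1*(-80) = 80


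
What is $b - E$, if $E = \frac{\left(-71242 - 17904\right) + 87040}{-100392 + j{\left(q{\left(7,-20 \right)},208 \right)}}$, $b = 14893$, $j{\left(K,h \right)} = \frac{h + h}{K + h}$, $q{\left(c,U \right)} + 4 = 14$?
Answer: $\frac{81483360403}{5471260} \approx 14893.0$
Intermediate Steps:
$q{\left(c,U \right)} = 10$ ($q{\left(c,U \right)} = -4 + 14 = 10$)
$j{\left(K,h \right)} = \frac{2 h}{K + h}$
$E = \frac{114777}{5471260}$ ($E = \frac{\left(-71242 - 17904\right) + 87040}{-100392 + 2 \cdot 208 \frac{1}{10 + 208}} = \frac{-89146 + 87040}{-100392 + 2 \cdot 208 \cdot \frac{1}{218}} = - \frac{2106}{-100392 + 2 \cdot 208 \cdot \frac{1}{218}} = - \frac{2106}{-100392 + \frac{208}{109}} = - \frac{2106}{- \frac{10942520}{109}} = \left(-2106\right) \left(- \frac{109}{10942520}\right) = \frac{114777}{5471260} \approx 0.020978$)
$b - E = 14893 - \frac{114777}{5471260} = \frac{81483360403}{5471260}$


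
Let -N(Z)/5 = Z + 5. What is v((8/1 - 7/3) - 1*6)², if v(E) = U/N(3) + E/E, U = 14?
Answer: 169/400 ≈ 0.42250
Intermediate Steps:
N(Z) = -25 - 5*Z (N(Z) = -5*(Z + 5) = -5*(5 + Z) = -25 - 5*Z)
v(E) = 13/20 (v(E) = 14/(-25 - 5*3) + E/E = 14/(-25 - 15) + 1 = 14/(-40) + 1 = 14*(-1/40) + 1 = -7/20 + 1 = 13/20)
v((8/1 - 7/3) - 1*6)² = (13/20)² = 169/400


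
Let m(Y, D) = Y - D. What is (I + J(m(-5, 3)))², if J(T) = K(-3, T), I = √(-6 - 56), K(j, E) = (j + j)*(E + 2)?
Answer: (36 + I*√62)² ≈ 1234.0 + 566.93*I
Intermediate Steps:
K(j, E) = 2*j*(2 + E) (K(j, E) = (2*j)*(2 + E) = 2*j*(2 + E))
I = I*√62 (I = √(-62) = I*√62 ≈ 7.874*I)
J(T) = -12 - 6*T (J(T) = 2*(-3)*(2 + T) = -12 - 6*T)
(I + J(m(-5, 3)))² = (I*√62 + (-12 - 6*(-5 - 1*3)))² = (I*√62 + (-12 - 6*(-5 - 3)))² = (I*√62 + (-12 - 6*(-8)))² = (I*√62 + (-12 + 48))² = (I*√62 + 36)² = (36 + I*√62)²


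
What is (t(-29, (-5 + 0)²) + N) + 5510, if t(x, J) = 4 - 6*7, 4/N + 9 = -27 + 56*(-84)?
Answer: 6484319/1185 ≈ 5472.0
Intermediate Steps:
N = -1/1185 (N = 4/(-9 + (-27 + 56*(-84))) = 4/(-9 + (-27 - 4704)) = 4/(-9 - 4731) = 4/(-4740) = 4*(-1/4740) = -1/1185 ≈ -0.00084388)
t(x, J) = -38 (t(x, J) = 4 - 42 = -38)
(t(-29, (-5 + 0)²) + N) + 5510 = (-38 - 1/1185) + 5510 = -45031/1185 + 5510 = 6484319/1185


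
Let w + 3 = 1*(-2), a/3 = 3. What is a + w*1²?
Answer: 4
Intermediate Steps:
a = 9 (a = 3*3 = 9)
w = -5 (w = -3 + 1*(-2) = -3 - 2 = -5)
a + w*1² = 9 - 5*1² = 9 - 5*1 = 9 - 5 = 4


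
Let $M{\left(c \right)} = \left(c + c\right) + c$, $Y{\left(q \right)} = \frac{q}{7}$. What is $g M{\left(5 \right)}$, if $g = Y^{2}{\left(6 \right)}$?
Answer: $\frac{540}{49} \approx 11.02$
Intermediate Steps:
$Y{\left(q \right)} = \frac{q}{7}$ ($Y{\left(q \right)} = q \frac{1}{7} = \frac{q}{7}$)
$g = \frac{36}{49}$ ($g = \left(\frac{1}{7} \cdot 6\right)^{2} = \left(\frac{6}{7}\right)^{2} = \frac{36}{49} \approx 0.73469$)
$M{\left(c \right)} = 3 c$ ($M{\left(c \right)} = 2 c + c = 3 c$)
$g M{\left(5 \right)} = \frac{36 \cdot 3 \cdot 5}{49} = \frac{36}{49} \cdot 15 = \frac{540}{49}$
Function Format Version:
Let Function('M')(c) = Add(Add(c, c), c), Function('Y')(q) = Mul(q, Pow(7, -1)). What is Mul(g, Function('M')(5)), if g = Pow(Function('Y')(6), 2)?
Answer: Rational(540, 49) ≈ 11.020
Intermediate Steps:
Function('Y')(q) = Mul(Rational(1, 7), q) (Function('Y')(q) = Mul(q, Rational(1, 7)) = Mul(Rational(1, 7), q))
g = Rational(36, 49) (g = Pow(Mul(Rational(1, 7), 6), 2) = Pow(Rational(6, 7), 2) = Rational(36, 49) ≈ 0.73469)
Function('M')(c) = Mul(3, c) (Function('M')(c) = Add(Mul(2, c), c) = Mul(3, c))
Mul(g, Function('M')(5)) = Mul(Rational(36, 49), Mul(3, 5)) = Mul(Rational(36, 49), 15) = Rational(540, 49)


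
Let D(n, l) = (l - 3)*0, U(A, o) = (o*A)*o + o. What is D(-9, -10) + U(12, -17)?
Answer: 3451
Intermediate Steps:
U(A, o) = o + A*o**2 (U(A, o) = (A*o)*o + o = A*o**2 + o = o + A*o**2)
D(n, l) = 0 (D(n, l) = (-3 + l)*0 = 0)
D(-9, -10) + U(12, -17) = 0 - 17*(1 + 12*(-17)) = 0 - 17*(1 - 204) = 0 - 17*(-203) = 0 + 3451 = 3451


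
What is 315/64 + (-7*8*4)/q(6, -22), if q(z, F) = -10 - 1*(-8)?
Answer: 7483/64 ≈ 116.92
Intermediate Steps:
q(z, F) = -2 (q(z, F) = -10 + 8 = -2)
315/64 + (-7*8*4)/q(6, -22) = 315/64 + (-7*8*4)/(-2) = 315*(1/64) - 56*4*(-½) = 315/64 - 224*(-½) = 315/64 + 112 = 7483/64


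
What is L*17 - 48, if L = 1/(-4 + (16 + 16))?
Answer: -1327/28 ≈ -47.393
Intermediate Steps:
L = 1/28 (L = 1/(-4 + 32) = 1/28 ≈ 0.035714)
L*17 - 48 = (1/28)*17 - 48 = 17/28 - 48 = -1327/28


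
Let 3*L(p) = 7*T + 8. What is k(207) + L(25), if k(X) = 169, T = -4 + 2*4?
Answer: 181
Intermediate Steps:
T = 4 (T = -4 + 8 = 4)
L(p) = 12 (L(p) = (7*4 + 8)/3 = (28 + 8)/3 = (⅓)*36 = 12)
k(207) + L(25) = 169 + 12 = 181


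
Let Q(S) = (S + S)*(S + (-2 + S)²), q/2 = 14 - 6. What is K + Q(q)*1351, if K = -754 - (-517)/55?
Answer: 45822197/5 ≈ 9.1644e+6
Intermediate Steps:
q = 16 (q = 2*(14 - 6) = 2*8 = 16)
K = -3723/5 (K = -754 - (-517)/55 = -754 - 1*(-47/5) = -754 + 47/5 = -3723/5 ≈ -744.60)
Q(S) = 2*S*(S + (-2 + S)²) (Q(S) = (2*S)*(S + (-2 + S)²) = 2*S*(S + (-2 + S)²))
K + Q(q)*1351 = -3723/5 + (2*16*(16 + (-2 + 16)²))*1351 = -3723/5 + (2*16*(16 + 14²))*1351 = -3723/5 + (2*16*(16 + 196))*1351 = -3723/5 + (2*16*212)*1351 = -3723/5 + 6784*1351 = -3723/5 + 9165184 = 45822197/5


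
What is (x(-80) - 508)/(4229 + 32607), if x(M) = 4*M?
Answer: -207/9209 ≈ -0.022478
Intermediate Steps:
(x(-80) - 508)/(4229 + 32607) = (4*(-80) - 508)/(4229 + 32607) = (-320 - 508)/36836 = -828*1/36836 = -207/9209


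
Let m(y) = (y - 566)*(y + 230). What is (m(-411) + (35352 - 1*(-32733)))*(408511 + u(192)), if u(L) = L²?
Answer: 109082135750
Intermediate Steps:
m(y) = (-566 + y)*(230 + y)
(m(-411) + (35352 - 1*(-32733)))*(408511 + u(192)) = ((-130180 + (-411)² - 336*(-411)) + (35352 - 1*(-32733)))*(408511 + 192²) = ((-130180 + 168921 + 138096) + (35352 + 32733))*(408511 + 36864) = (176837 + 68085)*445375 = 244922*445375 = 109082135750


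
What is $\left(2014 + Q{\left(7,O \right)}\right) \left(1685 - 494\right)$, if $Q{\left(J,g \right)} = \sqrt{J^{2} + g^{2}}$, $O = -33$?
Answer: $2398674 + 1191 \sqrt{1138} \approx 2.4389 \cdot 10^{6}$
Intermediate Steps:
$\left(2014 + Q{\left(7,O \right)}\right) \left(1685 - 494\right) = \left(2014 + \sqrt{7^{2} + \left(-33\right)^{2}}\right) \left(1685 - 494\right) = \left(2014 + \sqrt{49 + 1089}\right) 1191 = \left(2014 + \sqrt{1138}\right) 1191 = 2398674 + 1191 \sqrt{1138}$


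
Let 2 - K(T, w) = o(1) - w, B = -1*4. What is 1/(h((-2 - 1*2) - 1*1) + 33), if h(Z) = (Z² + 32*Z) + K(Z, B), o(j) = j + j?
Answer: -1/106 ≈ -0.0094340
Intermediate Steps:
B = -4
o(j) = 2*j
K(T, w) = w (K(T, w) = 2 - (2*1 - w) = 2 - (2 - w) = 2 + (-2 + w) = w)
h(Z) = -4 + Z² + 32*Z (h(Z) = (Z² + 32*Z) - 4 = -4 + Z² + 32*Z)
1/(h((-2 - 1*2) - 1*1) + 33) = 1/((-4 + ((-2 - 1*2) - 1*1)² + 32*((-2 - 1*2) - 1*1)) + 33) = 1/((-4 + ((-2 - 2) - 1)² + 32*((-2 - 2) - 1)) + 33) = 1/((-4 + (-4 - 1)² + 32*(-4 - 1)) + 33) = 1/((-4 + (-5)² + 32*(-5)) + 33) = 1/((-4 + 25 - 160) + 33) = 1/(-139 + 33) = 1/(-106) = -1/106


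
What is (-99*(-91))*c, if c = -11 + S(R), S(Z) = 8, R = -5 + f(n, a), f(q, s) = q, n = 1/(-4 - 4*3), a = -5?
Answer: -27027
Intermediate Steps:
n = -1/24 (n = (⅓)/(-8) = -⅛*⅓ = -1/24 ≈ -0.041667)
R = -121/24 (R = -5 - 1/24 = -121/24 ≈ -5.0417)
c = -3 (c = -11 + 8 = -3)
(-99*(-91))*c = -99*(-91)*(-3) = 9009*(-3) = -27027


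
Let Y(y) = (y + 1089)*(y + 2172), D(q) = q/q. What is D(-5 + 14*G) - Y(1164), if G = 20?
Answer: -7516007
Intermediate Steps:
D(q) = 1
Y(y) = (1089 + y)*(2172 + y)
D(-5 + 14*G) - Y(1164) = 1 - (2365308 + 1164**2 + 3261*1164) = 1 - (2365308 + 1354896 + 3795804) = 1 - 1*7516008 = 1 - 7516008 = -7516007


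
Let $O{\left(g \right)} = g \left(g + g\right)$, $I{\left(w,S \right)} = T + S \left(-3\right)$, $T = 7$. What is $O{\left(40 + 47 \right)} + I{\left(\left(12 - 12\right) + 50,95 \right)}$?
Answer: $14860$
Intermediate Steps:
$I{\left(w,S \right)} = 7 - 3 S$ ($I{\left(w,S \right)} = 7 + S \left(-3\right) = 7 - 3 S$)
$O{\left(g \right)} = 2 g^{2}$ ($O{\left(g \right)} = g 2 g = 2 g^{2}$)
$O{\left(40 + 47 \right)} + I{\left(\left(12 - 12\right) + 50,95 \right)} = 2 \left(40 + 47\right)^{2} + \left(7 - 285\right) = 2 \cdot 87^{2} + \left(7 - 285\right) = 2 \cdot 7569 - 278 = 15138 - 278 = 14860$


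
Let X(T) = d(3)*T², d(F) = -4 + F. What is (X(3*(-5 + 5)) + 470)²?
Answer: 220900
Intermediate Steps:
X(T) = -T² (X(T) = (-4 + 3)*T² = -T²)
(X(3*(-5 + 5)) + 470)² = (-(3*(-5 + 5))² + 470)² = (-(3*0)² + 470)² = (-1*0² + 470)² = (-1*0 + 470)² = (0 + 470)² = 470² = 220900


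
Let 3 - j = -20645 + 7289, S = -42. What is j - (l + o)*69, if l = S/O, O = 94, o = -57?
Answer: 814173/47 ≈ 17323.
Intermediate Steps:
l = -21/47 (l = -42/94 = -42*1/94 = -21/47 ≈ -0.44681)
j = 13359 (j = 3 - (-20645 + 7289) = 3 - 1*(-13356) = 3 + 13356 = 13359)
j - (l + o)*69 = 13359 - (-21/47 - 57)*69 = 13359 - (-2700)*69/47 = 13359 - 1*(-186300/47) = 13359 + 186300/47 = 814173/47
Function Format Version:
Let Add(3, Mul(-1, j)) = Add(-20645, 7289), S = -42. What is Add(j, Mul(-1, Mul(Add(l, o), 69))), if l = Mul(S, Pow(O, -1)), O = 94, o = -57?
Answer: Rational(814173, 47) ≈ 17323.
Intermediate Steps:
l = Rational(-21, 47) (l = Mul(-42, Pow(94, -1)) = Mul(-42, Rational(1, 94)) = Rational(-21, 47) ≈ -0.44681)
j = 13359 (j = Add(3, Mul(-1, Add(-20645, 7289))) = Add(3, Mul(-1, -13356)) = Add(3, 13356) = 13359)
Add(j, Mul(-1, Mul(Add(l, o), 69))) = Add(13359, Mul(-1, Mul(Add(Rational(-21, 47), -57), 69))) = Add(13359, Mul(-1, Mul(Rational(-2700, 47), 69))) = Add(13359, Mul(-1, Rational(-186300, 47))) = Add(13359, Rational(186300, 47)) = Rational(814173, 47)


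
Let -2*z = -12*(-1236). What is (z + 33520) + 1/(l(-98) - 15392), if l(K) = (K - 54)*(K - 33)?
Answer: 117990081/4520 ≈ 26104.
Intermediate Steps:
l(K) = (-54 + K)*(-33 + K)
z = -7416 (z = -(-6)*(-1236) = -1/2*14832 = -7416)
(z + 33520) + 1/(l(-98) - 15392) = (-7416 + 33520) + 1/((1782 + (-98)**2 - 87*(-98)) - 15392) = 26104 + 1/((1782 + 9604 + 8526) - 15392) = 26104 + 1/(19912 - 15392) = 26104 + 1/4520 = 117990081/4520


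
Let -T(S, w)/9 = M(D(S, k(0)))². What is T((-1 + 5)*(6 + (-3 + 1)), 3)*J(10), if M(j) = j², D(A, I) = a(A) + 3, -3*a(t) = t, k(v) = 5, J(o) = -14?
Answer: 33614/9 ≈ 3734.9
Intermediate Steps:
a(t) = -t/3
D(A, I) = 3 - A/3 (D(A, I) = -A/3 + 3 = 3 - A/3)
T(S, w) = -9*(3 - S/3)⁴
T((-1 + 5)*(6 + (-3 + 1)), 3)*J(10) = -(-9 + (-1 + 5)*(6 + (-3 + 1)))⁴/9*(-14) = -(-9 + 4*(6 - 2))⁴/9*(-14) = -(-9 + 4*4)⁴/9*(-14) = -(-9 + 16)⁴/9*(-14) = -⅑*7⁴*(-14) = -⅑*2401*(-14) = -2401/9*(-14) = 33614/9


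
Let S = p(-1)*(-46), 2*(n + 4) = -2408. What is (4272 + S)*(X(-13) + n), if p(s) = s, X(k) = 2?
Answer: -5207508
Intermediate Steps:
n = -1208 (n = -4 + (½)*(-2408) = -4 - 1204 = -1208)
S = 46 (S = -1*(-46) = 46)
(4272 + S)*(X(-13) + n) = (4272 + 46)*(2 - 1208) = 4318*(-1206) = -5207508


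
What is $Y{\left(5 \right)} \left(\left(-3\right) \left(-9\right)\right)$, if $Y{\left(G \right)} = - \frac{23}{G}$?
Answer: $- \frac{621}{5} \approx -124.2$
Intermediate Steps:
$Y{\left(5 \right)} \left(\left(-3\right) \left(-9\right)\right) = - \frac{23}{5} \left(\left(-3\right) \left(-9\right)\right) = \left(-23\right) \frac{1}{5} \cdot 27 = \left(- \frac{23}{5}\right) 27 = - \frac{621}{5}$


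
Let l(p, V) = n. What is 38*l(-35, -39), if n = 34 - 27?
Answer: 266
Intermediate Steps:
n = 7
l(p, V) = 7
38*l(-35, -39) = 38*7 = 266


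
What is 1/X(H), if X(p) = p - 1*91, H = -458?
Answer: -1/549 ≈ -0.0018215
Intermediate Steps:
X(p) = -91 + p (X(p) = p - 91 = -91 + p)
1/X(H) = 1/(-91 - 458) = 1/(-549) = -1/549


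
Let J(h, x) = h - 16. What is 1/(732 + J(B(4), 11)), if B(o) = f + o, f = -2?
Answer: 1/718 ≈ 0.0013928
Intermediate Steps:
B(o) = -2 + o
J(h, x) = -16 + h
1/(732 + J(B(4), 11)) = 1/(732 + (-16 + (-2 + 4))) = 1/(732 + (-16 + 2)) = 1/(732 - 14) = 1/718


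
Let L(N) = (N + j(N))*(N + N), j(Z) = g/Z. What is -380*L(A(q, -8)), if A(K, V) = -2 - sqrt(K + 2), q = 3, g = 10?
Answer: -14440 - 3040*sqrt(5) ≈ -21238.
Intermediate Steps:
j(Z) = 10/Z
A(K, V) = -2 - sqrt(2 + K)
L(N) = 2*N*(N + 10/N) (L(N) = (N + 10/N)*(N + N) = (N + 10/N)*(2*N) = 2*N*(N + 10/N))
-380*L(A(q, -8)) = -380*(20 + 2*(-2 - sqrt(2 + 3))**2) = -380*(20 + 2*(-2 - sqrt(5))**2) = -7600 - 760*(-2 - sqrt(5))**2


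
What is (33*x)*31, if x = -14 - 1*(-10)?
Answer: -4092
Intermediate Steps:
x = -4 (x = -14 + 10 = -4)
(33*x)*31 = (33*(-4))*31 = -132*31 = -4092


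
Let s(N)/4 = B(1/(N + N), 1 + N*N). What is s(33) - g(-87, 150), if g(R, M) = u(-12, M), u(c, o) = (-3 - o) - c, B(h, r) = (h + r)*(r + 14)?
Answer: 52950127/11 ≈ 4.8136e+6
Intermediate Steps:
B(h, r) = (14 + r)*(h + r) (B(h, r) = (h + r)*(14 + r) = (14 + r)*(h + r))
s(N) = 56 + 4*(1 + N²)² + 28/N + 56*N² + 2*(1 + N²)/N (s(N) = 4*((1 + N*N)² + 14/(N + N) + 14*(1 + N*N) + (1 + N*N)/(N + N)) = 4*((1 + N²)² + 14/((2*N)) + 14*(1 + N²) + (1 + N²)/((2*N))) = 4*((1 + N²)² + 14*(1/(2*N)) + (14 + 14*N²) + (1/(2*N))*(1 + N²)) = 4*((1 + N²)² + 7/N + (14 + 14*N²) + (1 + N²)/(2*N)) = 4*(14 + (1 + N²)² + 7/N + 14*N² + (1 + N²)/(2*N)) = 56 + 4*(1 + N²)² + 28/N + 56*N² + 2*(1 + N²)/N)
u(c, o) = -3 - c - o
g(R, M) = 9 - M (g(R, M) = -3 - 1*(-12) - M = -3 + 12 - M = 9 - M)
s(33) - g(-87, 150) = (60 + 2*33 + 4*33⁴ + 30/33 + 64*33²) - (9 - 1*150) = (60 + 66 + 4*1185921 + 30*(1/33) + 64*1089) - (9 - 150) = (60 + 66 + 4743684 + 10/11 + 69696) - 1*(-141) = 52948576/11 + 141 = 52950127/11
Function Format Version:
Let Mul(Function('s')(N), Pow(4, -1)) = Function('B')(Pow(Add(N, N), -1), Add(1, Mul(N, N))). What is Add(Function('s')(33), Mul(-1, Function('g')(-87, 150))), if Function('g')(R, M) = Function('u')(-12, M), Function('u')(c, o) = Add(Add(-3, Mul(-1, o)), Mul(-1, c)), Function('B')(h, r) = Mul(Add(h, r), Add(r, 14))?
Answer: Rational(52950127, 11) ≈ 4.8136e+6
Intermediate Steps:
Function('B')(h, r) = Mul(Add(14, r), Add(h, r)) (Function('B')(h, r) = Mul(Add(h, r), Add(14, r)) = Mul(Add(14, r), Add(h, r)))
Function('s')(N) = Add(56, Mul(4, Pow(Add(1, Pow(N, 2)), 2)), Mul(28, Pow(N, -1)), Mul(56, Pow(N, 2)), Mul(2, Pow(N, -1), Add(1, Pow(N, 2)))) (Function('s')(N) = Mul(4, Add(Pow(Add(1, Mul(N, N)), 2), Mul(14, Pow(Add(N, N), -1)), Mul(14, Add(1, Mul(N, N))), Mul(Pow(Add(N, N), -1), Add(1, Mul(N, N))))) = Mul(4, Add(Pow(Add(1, Pow(N, 2)), 2), Mul(14, Pow(Mul(2, N), -1)), Mul(14, Add(1, Pow(N, 2))), Mul(Pow(Mul(2, N), -1), Add(1, Pow(N, 2))))) = Mul(4, Add(Pow(Add(1, Pow(N, 2)), 2), Mul(14, Mul(Rational(1, 2), Pow(N, -1))), Add(14, Mul(14, Pow(N, 2))), Mul(Mul(Rational(1, 2), Pow(N, -1)), Add(1, Pow(N, 2))))) = Mul(4, Add(Pow(Add(1, Pow(N, 2)), 2), Mul(7, Pow(N, -1)), Add(14, Mul(14, Pow(N, 2))), Mul(Rational(1, 2), Pow(N, -1), Add(1, Pow(N, 2))))) = Mul(4, Add(14, Pow(Add(1, Pow(N, 2)), 2), Mul(7, Pow(N, -1)), Mul(14, Pow(N, 2)), Mul(Rational(1, 2), Pow(N, -1), Add(1, Pow(N, 2))))) = Add(56, Mul(4, Pow(Add(1, Pow(N, 2)), 2)), Mul(28, Pow(N, -1)), Mul(56, Pow(N, 2)), Mul(2, Pow(N, -1), Add(1, Pow(N, 2)))))
Function('u')(c, o) = Add(-3, Mul(-1, c), Mul(-1, o))
Function('g')(R, M) = Add(9, Mul(-1, M)) (Function('g')(R, M) = Add(-3, Mul(-1, -12), Mul(-1, M)) = Add(-3, 12, Mul(-1, M)) = Add(9, Mul(-1, M)))
Add(Function('s')(33), Mul(-1, Function('g')(-87, 150))) = Add(Add(60, Mul(2, 33), Mul(4, Pow(33, 4)), Mul(30, Pow(33, -1)), Mul(64, Pow(33, 2))), Mul(-1, Add(9, Mul(-1, 150)))) = Add(Add(60, 66, Mul(4, 1185921), Mul(30, Rational(1, 33)), Mul(64, 1089)), Mul(-1, Add(9, -150))) = Add(Add(60, 66, 4743684, Rational(10, 11), 69696), Mul(-1, -141)) = Add(Rational(52948576, 11), 141) = Rational(52950127, 11)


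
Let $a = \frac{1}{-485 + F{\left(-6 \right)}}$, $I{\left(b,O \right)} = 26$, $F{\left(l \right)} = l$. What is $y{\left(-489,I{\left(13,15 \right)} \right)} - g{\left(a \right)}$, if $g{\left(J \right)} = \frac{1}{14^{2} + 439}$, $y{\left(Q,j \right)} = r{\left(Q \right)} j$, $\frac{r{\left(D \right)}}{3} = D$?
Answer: $- \frac{24220171}{635} \approx -38142.0$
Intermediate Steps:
$r{\left(D \right)} = 3 D$
$y{\left(Q,j \right)} = 3 Q j$
$a = - \frac{1}{491}$ ($a = \frac{1}{-485 - 6} = \frac{1}{-491} = - \frac{1}{491} \approx -0.0020367$)
$g{\left(J \right)} = \frac{1}{635}$ ($g{\left(J \right)} = \frac{1}{196 + 439} = \frac{1}{635}$)
$y{\left(-489,I{\left(13,15 \right)} \right)} - g{\left(a \right)} = 3 \left(-489\right) 26 - \frac{1}{635} = -38142 - \frac{1}{635} = - \frac{24220171}{635}$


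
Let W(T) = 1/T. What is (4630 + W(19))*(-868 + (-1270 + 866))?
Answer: -111899112/19 ≈ -5.8894e+6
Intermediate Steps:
(4630 + W(19))*(-868 + (-1270 + 866)) = (4630 + 1/19)*(-868 + (-1270 + 866)) = (4630 + 1/19)*(-868 - 404) = (87971/19)*(-1272) = -111899112/19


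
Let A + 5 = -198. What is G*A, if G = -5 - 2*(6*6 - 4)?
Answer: 14007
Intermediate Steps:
A = -203 (A = -5 - 198 = -203)
G = -69 (G = -5 - 2*(36 - 4) = -5 - 2*32 = -5 - 64 = -69)
G*A = -69*(-203) = 14007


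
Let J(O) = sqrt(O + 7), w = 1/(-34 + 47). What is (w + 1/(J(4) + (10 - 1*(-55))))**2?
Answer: 6398835/750266881 - 5059*sqrt(11)/115425674 ≈ 0.0083834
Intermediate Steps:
w = 1/13 ≈ 0.076923
J(O) = sqrt(7 + O)
(w + 1/(J(4) + (10 - 1*(-55))))**2 = (1/13 + 1/(sqrt(7 + 4) + (10 - 1*(-55))))**2 = (1/13 + 1/(sqrt(11) + (10 + 55)))**2 = (1/13 + 1/(sqrt(11) + 65))**2 = (1/13 + 1/(65 + sqrt(11)))**2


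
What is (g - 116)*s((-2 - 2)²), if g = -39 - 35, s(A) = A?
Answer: -3040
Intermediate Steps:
g = -74
(g - 116)*s((-2 - 2)²) = (-74 - 116)*(-2 - 2)² = -190*(-4)² = -190*16 = -3040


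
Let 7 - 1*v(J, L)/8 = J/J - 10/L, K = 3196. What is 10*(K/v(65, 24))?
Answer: 47940/77 ≈ 622.60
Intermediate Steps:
v(J, L) = 48 + 80/L (v(J, L) = 56 - 8*(J/J - 10/L) = 56 - 8*(1 - 10/L) = 56 + (-8 + 80/L) = 48 + 80/L)
10*(K/v(65, 24)) = 10*(3196/(48 + 80/24)) = 10*(3196/(48 + 80*(1/24))) = 10*(3196/(48 + 10/3)) = 10*(3196/(154/3)) = 10*(3196*(3/154)) = 10*(4794/77) = 47940/77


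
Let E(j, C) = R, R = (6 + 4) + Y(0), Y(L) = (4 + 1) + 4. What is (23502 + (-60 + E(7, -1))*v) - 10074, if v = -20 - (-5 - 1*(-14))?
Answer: 14617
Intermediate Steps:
Y(L) = 9 (Y(L) = 5 + 4 = 9)
v = -29 (v = -20 - (-5 + 14) = -20 - 1*9 = -20 - 9 = -29)
R = 19 (R = (6 + 4) + 9 = 10 + 9 = 19)
E(j, C) = 19
(23502 + (-60 + E(7, -1))*v) - 10074 = (23502 + (-60 + 19)*(-29)) - 10074 = (23502 - 41*(-29)) - 10074 = (23502 + 1189) - 10074 = 24691 - 10074 = 14617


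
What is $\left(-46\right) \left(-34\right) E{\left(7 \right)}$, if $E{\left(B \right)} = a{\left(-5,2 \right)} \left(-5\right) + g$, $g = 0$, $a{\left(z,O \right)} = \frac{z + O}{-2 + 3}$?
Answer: $23460$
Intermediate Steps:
$a{\left(z,O \right)} = O + z$ ($a{\left(z,O \right)} = \frac{O + z}{1} = \left(O + z\right) 1 = O + z$)
$E{\left(B \right)} = 15$ ($E{\left(B \right)} = \left(2 - 5\right) \left(-5\right) + 0 = \left(-3\right) \left(-5\right) + 0 = 15 + 0 = 15$)
$\left(-46\right) \left(-34\right) E{\left(7 \right)} = \left(-46\right) \left(-34\right) 15 = 1564 \cdot 15 = 23460$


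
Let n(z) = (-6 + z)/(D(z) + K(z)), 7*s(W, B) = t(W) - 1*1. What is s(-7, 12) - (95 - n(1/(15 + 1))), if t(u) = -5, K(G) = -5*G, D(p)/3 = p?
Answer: -677/14 ≈ -48.357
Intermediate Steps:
D(p) = 3*p
s(W, B) = -6/7 (s(W, B) = (-5 - 1*1)/7 = (-5 - 1)/7 = (⅐)*(-6) = -6/7)
n(z) = -(-6 + z)/(2*z) (n(z) = (-6 + z)/(3*z - 5*z) = (-6 + z)/((-2*z)) = (-6 + z)*(-1/(2*z)) = -(-6 + z)/(2*z))
s(-7, 12) - (95 - n(1/(15 + 1))) = -6/7 - (95 - (6 - 1/(15 + 1))/(2*(1/(15 + 1)))) = -6/7 - (95 - (6 - 1/16)/(2*(1/16))) = -6/7 - (95 - (6 - 1*1/16)/(2*1/16)) = -6/7 - (95 - 16*(6 - 1/16)/2) = -6/7 - (95 - 16*95/(2*16)) = -6/7 - (95 - 1*95/2) = -6/7 - (95 - 95/2) = -6/7 - 1*95/2 = -6/7 - 95/2 = -677/14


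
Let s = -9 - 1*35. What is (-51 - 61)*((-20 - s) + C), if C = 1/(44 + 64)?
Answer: -72604/27 ≈ -2689.0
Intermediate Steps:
s = -44 (s = -9 - 35 = -44)
C = 1/108 ≈ 0.0092593
(-51 - 61)*((-20 - s) + C) = (-51 - 61)*((-20 - 1*(-44)) + 1/108) = -112*((-20 + 44) + 1/108) = -112*(24 + 1/108) = -112*2593/108 = -72604/27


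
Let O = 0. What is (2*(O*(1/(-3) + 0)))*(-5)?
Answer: 0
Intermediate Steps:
(2*(O*(1/(-3) + 0)))*(-5) = (2*(0*(1/(-3) + 0)))*(-5) = (2*(0*(-⅓ + 0)))*(-5) = (2*(0*(-⅓)))*(-5) = (2*0)*(-5) = 0*(-5) = 0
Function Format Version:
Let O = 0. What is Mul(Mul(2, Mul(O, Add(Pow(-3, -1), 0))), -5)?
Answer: 0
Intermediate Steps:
Mul(Mul(2, Mul(O, Add(Pow(-3, -1), 0))), -5) = Mul(Mul(2, Mul(0, Add(Pow(-3, -1), 0))), -5) = Mul(Mul(2, Mul(0, Add(Rational(-1, 3), 0))), -5) = Mul(Mul(2, Mul(0, Rational(-1, 3))), -5) = Mul(Mul(2, 0), -5) = Mul(0, -5) = 0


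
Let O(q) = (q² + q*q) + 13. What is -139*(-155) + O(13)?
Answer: 21896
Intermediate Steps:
O(q) = 13 + 2*q² (O(q) = (q² + q²) + 13 = 2*q² + 13 = 13 + 2*q²)
-139*(-155) + O(13) = -139*(-155) + (13 + 2*13²) = 21545 + (13 + 2*169) = 21545 + (13 + 338) = 21545 + 351 = 21896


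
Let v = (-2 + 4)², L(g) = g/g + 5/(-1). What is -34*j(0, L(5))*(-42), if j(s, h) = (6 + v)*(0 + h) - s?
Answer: -57120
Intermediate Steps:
L(g) = -4 (L(g) = 1 + 5*(-1) = 1 - 5 = -4)
v = 4 (v = 2² = 4)
j(s, h) = -s + 10*h (j(s, h) = (6 + 4)*(0 + h) - s = 10*h - s = -s + 10*h)
-34*j(0, L(5))*(-42) = -34*(-1*0 + 10*(-4))*(-42) = -34*(0 - 40)*(-42) = -34*(-40)*(-42) = 1360*(-42) = -57120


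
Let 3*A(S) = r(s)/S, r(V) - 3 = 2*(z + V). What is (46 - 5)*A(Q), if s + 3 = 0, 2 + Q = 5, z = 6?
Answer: 41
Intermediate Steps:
Q = 3 (Q = -2 + 5 = 3)
s = -3 (s = -3 + 0 = -3)
r(V) = 15 + 2*V (r(V) = 3 + 2*(6 + V) = 3 + (12 + 2*V) = 15 + 2*V)
A(S) = 3/S (A(S) = ((15 + 2*(-3))/S)/3 = ((15 - 6)/S)/3 = (9/S)/3 = 3/S)
(46 - 5)*A(Q) = (46 - 5)*(3/3) = 41*(3*(1/3)) = 41*1 = 41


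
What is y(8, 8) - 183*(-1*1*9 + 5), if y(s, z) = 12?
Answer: 744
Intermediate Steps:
y(8, 8) - 183*(-1*1*9 + 5) = 12 - 183*(-1*1*9 + 5) = 12 - 183*(-1*9 + 5) = 12 - 183*(-9 + 5) = 12 - 183*(-4) = 12 + 732 = 744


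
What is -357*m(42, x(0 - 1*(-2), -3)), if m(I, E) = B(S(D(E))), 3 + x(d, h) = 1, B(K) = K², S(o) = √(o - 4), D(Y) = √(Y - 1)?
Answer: 1428 - 357*I*√3 ≈ 1428.0 - 618.34*I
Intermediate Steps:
D(Y) = √(-1 + Y)
S(o) = √(-4 + o)
x(d, h) = -2 (x(d, h) = -3 + 1 = -2)
m(I, E) = -4 + √(-1 + E) (m(I, E) = (√(-4 + √(-1 + E)))² = -4 + √(-1 + E))
-357*m(42, x(0 - 1*(-2), -3)) = -357*(-4 + √(-1 - 2)) = -357*(-4 + √(-3)) = -357*(-4 + I*√3) = 1428 - 357*I*√3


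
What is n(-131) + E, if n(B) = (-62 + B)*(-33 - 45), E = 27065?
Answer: 42119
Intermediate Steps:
n(B) = 4836 - 78*B (n(B) = (-62 + B)*(-78) = 4836 - 78*B)
n(-131) + E = (4836 - 78*(-131)) + 27065 = (4836 + 10218) + 27065 = 15054 + 27065 = 42119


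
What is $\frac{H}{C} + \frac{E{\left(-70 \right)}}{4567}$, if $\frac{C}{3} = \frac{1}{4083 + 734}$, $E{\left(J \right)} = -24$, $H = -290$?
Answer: $- \frac{6379779382}{13701} \approx -4.6564 \cdot 10^{5}$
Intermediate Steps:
$C = \frac{3}{4817}$ ($C = \frac{3}{4083 + 734} = \frac{3}{4817} \approx 0.00062279$)
$\frac{H}{C} + \frac{E{\left(-70 \right)}}{4567} = - \frac{290}{\frac{3}{4817}} - \frac{24}{4567} = \left(-290\right) \frac{4817}{3} - \frac{24}{4567} = - \frac{1396930}{3} - \frac{24}{4567} = - \frac{6379779382}{13701}$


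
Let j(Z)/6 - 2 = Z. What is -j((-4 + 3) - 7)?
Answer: 36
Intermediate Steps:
j(Z) = 12 + 6*Z
-j((-4 + 3) - 7) = -(12 + 6*((-4 + 3) - 7)) = -(12 + 6*(-1 - 7)) = -(12 + 6*(-8)) = -(12 - 48) = -1*(-36) = 36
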